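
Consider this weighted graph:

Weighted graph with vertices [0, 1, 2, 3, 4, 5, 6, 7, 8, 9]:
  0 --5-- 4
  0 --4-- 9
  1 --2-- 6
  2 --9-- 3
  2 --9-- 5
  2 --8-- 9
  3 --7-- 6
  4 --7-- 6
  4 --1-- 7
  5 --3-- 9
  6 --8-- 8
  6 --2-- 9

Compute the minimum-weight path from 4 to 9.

Using Dijkstra's algorithm from vertex 4:
Shortest path: 4 -> 0 -> 9
Total weight: 5 + 4 = 9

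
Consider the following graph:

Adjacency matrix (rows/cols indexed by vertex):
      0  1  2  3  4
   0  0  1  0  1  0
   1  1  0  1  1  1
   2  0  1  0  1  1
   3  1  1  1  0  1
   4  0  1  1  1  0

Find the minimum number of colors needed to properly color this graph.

The graph has a maximum clique of size 4 (lower bound on chromatic number).
A valid 4-coloring: {0: 2, 1: 0, 2: 2, 3: 1, 4: 3}.
Chromatic number = 4.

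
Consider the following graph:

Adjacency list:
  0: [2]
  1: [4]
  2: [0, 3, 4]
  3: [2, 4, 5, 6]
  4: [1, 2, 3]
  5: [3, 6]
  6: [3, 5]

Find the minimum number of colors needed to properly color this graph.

The graph has a maximum clique of size 3 (lower bound on chromatic number).
A valid 3-coloring: {0: 0, 1: 0, 2: 1, 3: 0, 4: 2, 5: 1, 6: 2}.
Chromatic number = 3.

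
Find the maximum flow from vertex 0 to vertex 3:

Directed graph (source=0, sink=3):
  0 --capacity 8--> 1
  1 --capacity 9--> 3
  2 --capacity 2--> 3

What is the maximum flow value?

Computing max flow:
  Flow on (0->1): 8/8
  Flow on (1->3): 8/9
Maximum flow = 8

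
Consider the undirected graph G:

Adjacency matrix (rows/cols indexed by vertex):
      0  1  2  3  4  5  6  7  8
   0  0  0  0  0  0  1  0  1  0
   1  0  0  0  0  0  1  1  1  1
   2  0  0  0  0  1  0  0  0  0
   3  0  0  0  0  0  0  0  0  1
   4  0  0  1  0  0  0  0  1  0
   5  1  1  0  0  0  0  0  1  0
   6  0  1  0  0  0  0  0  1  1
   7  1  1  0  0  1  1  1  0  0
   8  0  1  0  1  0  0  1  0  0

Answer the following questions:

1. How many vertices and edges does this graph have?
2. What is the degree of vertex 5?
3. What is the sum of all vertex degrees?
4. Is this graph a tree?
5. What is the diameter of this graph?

Count: 9 vertices, 12 edges.
Vertex 5 has neighbors [0, 1, 7], degree = 3.
Handshaking lemma: 2 * 12 = 24.
A tree on 9 vertices has 8 edges. This graph has 12 edges (4 extra). Not a tree.
Diameter (longest shortest path) = 5.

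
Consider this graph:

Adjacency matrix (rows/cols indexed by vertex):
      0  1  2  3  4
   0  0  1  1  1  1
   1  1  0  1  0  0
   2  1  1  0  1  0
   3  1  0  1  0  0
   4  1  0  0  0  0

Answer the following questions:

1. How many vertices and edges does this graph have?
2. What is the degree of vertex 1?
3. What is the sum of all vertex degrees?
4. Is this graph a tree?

Count: 5 vertices, 6 edges.
Vertex 1 has neighbors [0, 2], degree = 2.
Handshaking lemma: 2 * 6 = 12.
A tree on 5 vertices has 4 edges. This graph has 6 edges (2 extra). Not a tree.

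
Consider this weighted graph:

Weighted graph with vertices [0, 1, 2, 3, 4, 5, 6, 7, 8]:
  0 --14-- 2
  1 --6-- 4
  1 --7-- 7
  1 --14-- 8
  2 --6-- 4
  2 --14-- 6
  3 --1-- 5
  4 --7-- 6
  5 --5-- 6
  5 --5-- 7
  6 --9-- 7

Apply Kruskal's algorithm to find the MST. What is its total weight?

Applying Kruskal's algorithm (sort edges by weight, add if no cycle):
  Add (3,5) w=1
  Add (5,6) w=5
  Add (5,7) w=5
  Add (1,4) w=6
  Add (2,4) w=6
  Add (1,7) w=7
  Skip (4,6) w=7 (creates cycle)
  Skip (6,7) w=9 (creates cycle)
  Add (0,2) w=14
  Add (1,8) w=14
  Skip (2,6) w=14 (creates cycle)
MST weight = 58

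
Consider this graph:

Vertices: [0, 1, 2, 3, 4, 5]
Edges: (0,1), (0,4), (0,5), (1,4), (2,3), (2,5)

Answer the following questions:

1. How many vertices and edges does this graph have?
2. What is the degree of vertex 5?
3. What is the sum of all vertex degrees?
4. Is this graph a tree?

Count: 6 vertices, 6 edges.
Vertex 5 has neighbors [0, 2], degree = 2.
Handshaking lemma: 2 * 6 = 12.
A tree on 6 vertices has 5 edges. This graph has 6 edges (1 extra). Not a tree.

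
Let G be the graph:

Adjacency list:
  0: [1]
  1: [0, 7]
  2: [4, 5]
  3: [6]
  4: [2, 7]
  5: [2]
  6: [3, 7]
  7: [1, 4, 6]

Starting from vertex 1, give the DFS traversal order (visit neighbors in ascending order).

DFS from vertex 1 (neighbors processed in ascending order):
Visit order: 1, 0, 7, 4, 2, 5, 6, 3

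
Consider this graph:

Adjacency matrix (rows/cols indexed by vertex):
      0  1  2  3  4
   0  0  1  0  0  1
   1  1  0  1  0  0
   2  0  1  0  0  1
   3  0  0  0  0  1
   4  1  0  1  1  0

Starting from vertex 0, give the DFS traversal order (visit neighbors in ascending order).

DFS from vertex 0 (neighbors processed in ascending order):
Visit order: 0, 1, 2, 4, 3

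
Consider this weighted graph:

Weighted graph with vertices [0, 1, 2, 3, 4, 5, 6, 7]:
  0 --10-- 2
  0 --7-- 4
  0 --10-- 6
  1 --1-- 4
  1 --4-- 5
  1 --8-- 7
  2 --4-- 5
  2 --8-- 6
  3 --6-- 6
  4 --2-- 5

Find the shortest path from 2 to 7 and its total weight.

Using Dijkstra's algorithm from vertex 2:
Shortest path: 2 -> 5 -> 4 -> 1 -> 7
Total weight: 4 + 2 + 1 + 8 = 15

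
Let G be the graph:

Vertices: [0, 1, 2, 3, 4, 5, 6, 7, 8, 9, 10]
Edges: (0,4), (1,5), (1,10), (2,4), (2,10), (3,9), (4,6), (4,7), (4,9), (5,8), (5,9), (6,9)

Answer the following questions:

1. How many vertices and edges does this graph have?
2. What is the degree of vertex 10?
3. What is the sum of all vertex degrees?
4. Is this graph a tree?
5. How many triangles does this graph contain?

Count: 11 vertices, 12 edges.
Vertex 10 has neighbors [1, 2], degree = 2.
Handshaking lemma: 2 * 12 = 24.
A tree on 11 vertices has 10 edges. This graph has 12 edges (2 extra). Not a tree.
Number of triangles = 1.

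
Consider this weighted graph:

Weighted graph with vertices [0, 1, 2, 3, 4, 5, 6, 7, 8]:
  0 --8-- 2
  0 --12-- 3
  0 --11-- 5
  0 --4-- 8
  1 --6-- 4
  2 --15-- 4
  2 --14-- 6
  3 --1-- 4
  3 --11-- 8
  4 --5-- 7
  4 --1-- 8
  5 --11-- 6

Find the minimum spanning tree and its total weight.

Applying Kruskal's algorithm (sort edges by weight, add if no cycle):
  Add (3,4) w=1
  Add (4,8) w=1
  Add (0,8) w=4
  Add (4,7) w=5
  Add (1,4) w=6
  Add (0,2) w=8
  Add (0,5) w=11
  Skip (3,8) w=11 (creates cycle)
  Add (5,6) w=11
  Skip (0,3) w=12 (creates cycle)
  Skip (2,6) w=14 (creates cycle)
  Skip (2,4) w=15 (creates cycle)
MST weight = 47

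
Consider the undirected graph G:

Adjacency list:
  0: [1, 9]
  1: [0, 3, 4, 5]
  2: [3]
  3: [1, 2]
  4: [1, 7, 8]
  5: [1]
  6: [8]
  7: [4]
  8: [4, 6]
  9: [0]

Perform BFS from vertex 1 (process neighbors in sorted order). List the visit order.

BFS from vertex 1 (neighbors processed in ascending order):
Visit order: 1, 0, 3, 4, 5, 9, 2, 7, 8, 6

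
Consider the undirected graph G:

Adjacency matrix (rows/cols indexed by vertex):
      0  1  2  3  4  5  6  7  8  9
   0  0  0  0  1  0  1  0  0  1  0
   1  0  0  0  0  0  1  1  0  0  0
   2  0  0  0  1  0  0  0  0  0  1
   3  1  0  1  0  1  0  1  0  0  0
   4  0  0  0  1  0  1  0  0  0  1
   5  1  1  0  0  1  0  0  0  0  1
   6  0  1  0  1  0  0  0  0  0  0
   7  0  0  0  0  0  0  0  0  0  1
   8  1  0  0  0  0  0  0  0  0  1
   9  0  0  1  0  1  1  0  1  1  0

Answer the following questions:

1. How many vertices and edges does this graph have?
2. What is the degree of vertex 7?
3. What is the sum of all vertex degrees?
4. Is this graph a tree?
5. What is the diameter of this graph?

Count: 10 vertices, 14 edges.
Vertex 7 has neighbors [9], degree = 1.
Handshaking lemma: 2 * 14 = 28.
A tree on 10 vertices has 9 edges. This graph has 14 edges (5 extra). Not a tree.
Diameter (longest shortest path) = 4.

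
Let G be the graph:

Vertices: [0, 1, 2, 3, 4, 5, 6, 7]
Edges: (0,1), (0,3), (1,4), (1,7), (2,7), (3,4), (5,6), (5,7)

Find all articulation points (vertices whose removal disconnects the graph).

An articulation point is a vertex whose removal disconnects the graph.
Articulation points: [1, 5, 7]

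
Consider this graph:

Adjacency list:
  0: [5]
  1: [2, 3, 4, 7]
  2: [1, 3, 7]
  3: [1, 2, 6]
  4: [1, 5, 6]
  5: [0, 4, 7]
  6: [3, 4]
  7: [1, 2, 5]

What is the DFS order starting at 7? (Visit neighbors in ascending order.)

DFS from vertex 7 (neighbors processed in ascending order):
Visit order: 7, 1, 2, 3, 6, 4, 5, 0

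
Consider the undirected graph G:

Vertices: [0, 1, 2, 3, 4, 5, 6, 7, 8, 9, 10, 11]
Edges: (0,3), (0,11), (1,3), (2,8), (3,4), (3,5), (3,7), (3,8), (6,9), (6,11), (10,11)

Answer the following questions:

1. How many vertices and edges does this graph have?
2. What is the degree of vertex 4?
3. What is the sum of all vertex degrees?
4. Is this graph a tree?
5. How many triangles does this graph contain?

Count: 12 vertices, 11 edges.
Vertex 4 has neighbors [3], degree = 1.
Handshaking lemma: 2 * 11 = 22.
A graph is a tree iff it is connected and has exactly n-1 edges. This graph is connected (all 12 vertices in one component) and has 12-1 = 11 edges. It is a tree.
Number of triangles = 0.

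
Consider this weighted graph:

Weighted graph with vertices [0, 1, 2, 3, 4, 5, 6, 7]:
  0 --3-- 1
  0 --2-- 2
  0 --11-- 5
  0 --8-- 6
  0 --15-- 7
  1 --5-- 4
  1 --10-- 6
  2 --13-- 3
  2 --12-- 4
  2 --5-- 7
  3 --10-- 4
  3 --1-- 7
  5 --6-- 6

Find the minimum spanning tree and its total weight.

Applying Kruskal's algorithm (sort edges by weight, add if no cycle):
  Add (3,7) w=1
  Add (0,2) w=2
  Add (0,1) w=3
  Add (1,4) w=5
  Add (2,7) w=5
  Add (5,6) w=6
  Add (0,6) w=8
  Skip (1,6) w=10 (creates cycle)
  Skip (3,4) w=10 (creates cycle)
  Skip (0,5) w=11 (creates cycle)
  Skip (2,4) w=12 (creates cycle)
  Skip (2,3) w=13 (creates cycle)
  Skip (0,7) w=15 (creates cycle)
MST weight = 30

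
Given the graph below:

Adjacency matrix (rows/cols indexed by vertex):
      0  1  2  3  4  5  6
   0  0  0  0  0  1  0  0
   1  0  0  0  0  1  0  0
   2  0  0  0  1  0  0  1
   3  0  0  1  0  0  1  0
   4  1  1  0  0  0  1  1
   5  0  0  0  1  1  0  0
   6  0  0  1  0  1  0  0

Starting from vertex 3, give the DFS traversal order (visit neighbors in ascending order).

DFS from vertex 3 (neighbors processed in ascending order):
Visit order: 3, 2, 6, 4, 0, 1, 5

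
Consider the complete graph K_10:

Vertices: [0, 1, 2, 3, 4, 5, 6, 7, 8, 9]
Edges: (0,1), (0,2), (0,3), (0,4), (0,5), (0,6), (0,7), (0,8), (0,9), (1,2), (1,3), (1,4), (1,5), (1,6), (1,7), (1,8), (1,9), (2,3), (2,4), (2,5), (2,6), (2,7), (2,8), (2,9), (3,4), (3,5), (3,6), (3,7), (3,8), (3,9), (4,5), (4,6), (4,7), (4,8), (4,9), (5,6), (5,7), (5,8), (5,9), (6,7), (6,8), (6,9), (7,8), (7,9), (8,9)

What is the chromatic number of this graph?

In K_10, every vertex is adjacent to every other vertex.
Each vertex needs a unique color.
Chromatic number = 10.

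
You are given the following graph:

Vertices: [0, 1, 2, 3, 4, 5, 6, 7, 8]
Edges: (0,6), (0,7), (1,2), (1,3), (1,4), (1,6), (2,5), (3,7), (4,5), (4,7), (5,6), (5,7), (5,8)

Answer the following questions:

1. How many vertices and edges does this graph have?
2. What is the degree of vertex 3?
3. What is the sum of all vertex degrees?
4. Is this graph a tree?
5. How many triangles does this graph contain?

Count: 9 vertices, 13 edges.
Vertex 3 has neighbors [1, 7], degree = 2.
Handshaking lemma: 2 * 13 = 26.
A tree on 9 vertices has 8 edges. This graph has 13 edges (5 extra). Not a tree.
Number of triangles = 1.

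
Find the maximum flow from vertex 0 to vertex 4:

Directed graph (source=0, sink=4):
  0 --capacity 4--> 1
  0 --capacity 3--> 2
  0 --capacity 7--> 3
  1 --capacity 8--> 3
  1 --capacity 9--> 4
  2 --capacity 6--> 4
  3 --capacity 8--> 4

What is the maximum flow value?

Computing max flow:
  Flow on (0->1): 4/4
  Flow on (0->2): 3/3
  Flow on (0->3): 7/7
  Flow on (1->4): 4/9
  Flow on (2->4): 3/6
  Flow on (3->4): 7/8
Maximum flow = 14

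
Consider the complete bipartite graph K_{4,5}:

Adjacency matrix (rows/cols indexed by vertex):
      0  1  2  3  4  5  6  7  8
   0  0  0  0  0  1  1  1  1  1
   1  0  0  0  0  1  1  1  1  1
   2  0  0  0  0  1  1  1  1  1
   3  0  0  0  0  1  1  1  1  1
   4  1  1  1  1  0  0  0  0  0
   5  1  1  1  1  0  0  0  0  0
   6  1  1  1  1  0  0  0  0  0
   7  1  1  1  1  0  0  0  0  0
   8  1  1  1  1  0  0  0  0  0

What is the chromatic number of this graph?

K_{4,5} is bipartite: vertices split into two independent sets of size 4 and 5.
Color one set 0, the other 1. No adjacent vertices share a color.
Chromatic number = 2.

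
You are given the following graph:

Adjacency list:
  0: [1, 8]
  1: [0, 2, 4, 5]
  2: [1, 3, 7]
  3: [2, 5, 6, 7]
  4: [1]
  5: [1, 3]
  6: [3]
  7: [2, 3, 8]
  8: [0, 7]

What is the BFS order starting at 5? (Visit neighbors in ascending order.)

BFS from vertex 5 (neighbors processed in ascending order):
Visit order: 5, 1, 3, 0, 2, 4, 6, 7, 8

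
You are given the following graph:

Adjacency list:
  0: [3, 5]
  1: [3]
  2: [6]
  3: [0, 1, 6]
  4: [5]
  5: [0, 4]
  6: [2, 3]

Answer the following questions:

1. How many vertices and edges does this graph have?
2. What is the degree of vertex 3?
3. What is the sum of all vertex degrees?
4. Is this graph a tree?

Count: 7 vertices, 6 edges.
Vertex 3 has neighbors [0, 1, 6], degree = 3.
Handshaking lemma: 2 * 6 = 12.
A graph is a tree iff it is connected and has exactly n-1 edges. This graph is connected (all 7 vertices in one component) and has 7-1 = 6 edges. It is a tree.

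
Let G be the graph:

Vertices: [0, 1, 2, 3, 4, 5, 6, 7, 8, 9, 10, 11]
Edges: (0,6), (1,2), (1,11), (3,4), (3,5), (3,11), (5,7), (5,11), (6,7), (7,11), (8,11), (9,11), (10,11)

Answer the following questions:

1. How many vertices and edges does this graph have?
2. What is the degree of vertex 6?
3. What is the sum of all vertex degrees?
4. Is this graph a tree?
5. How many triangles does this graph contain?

Count: 12 vertices, 13 edges.
Vertex 6 has neighbors [0, 7], degree = 2.
Handshaking lemma: 2 * 13 = 26.
A tree on 12 vertices has 11 edges. This graph has 13 edges (2 extra). Not a tree.
Number of triangles = 2.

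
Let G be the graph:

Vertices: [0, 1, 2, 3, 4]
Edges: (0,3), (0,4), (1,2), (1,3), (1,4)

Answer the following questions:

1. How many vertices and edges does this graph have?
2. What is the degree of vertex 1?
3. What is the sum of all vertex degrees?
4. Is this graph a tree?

Count: 5 vertices, 5 edges.
Vertex 1 has neighbors [2, 3, 4], degree = 3.
Handshaking lemma: 2 * 5 = 10.
A tree on 5 vertices has 4 edges. This graph has 5 edges (1 extra). Not a tree.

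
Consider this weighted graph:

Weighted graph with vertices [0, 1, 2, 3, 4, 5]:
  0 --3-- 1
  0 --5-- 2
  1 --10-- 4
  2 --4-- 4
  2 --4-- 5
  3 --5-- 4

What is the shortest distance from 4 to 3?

Using Dijkstra's algorithm from vertex 4:
Shortest path: 4 -> 3
Total weight: 5 = 5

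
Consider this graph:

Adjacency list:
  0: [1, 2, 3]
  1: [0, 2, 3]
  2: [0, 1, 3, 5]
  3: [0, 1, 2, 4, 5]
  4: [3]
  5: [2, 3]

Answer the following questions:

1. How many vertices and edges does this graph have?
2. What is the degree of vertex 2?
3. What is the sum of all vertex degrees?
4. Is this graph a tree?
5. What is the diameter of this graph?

Count: 6 vertices, 9 edges.
Vertex 2 has neighbors [0, 1, 3, 5], degree = 4.
Handshaking lemma: 2 * 9 = 18.
A tree on 6 vertices has 5 edges. This graph has 9 edges (4 extra). Not a tree.
Diameter (longest shortest path) = 2.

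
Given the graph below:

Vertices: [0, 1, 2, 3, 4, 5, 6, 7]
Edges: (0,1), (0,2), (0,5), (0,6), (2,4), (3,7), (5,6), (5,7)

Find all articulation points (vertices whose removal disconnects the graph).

An articulation point is a vertex whose removal disconnects the graph.
Articulation points: [0, 2, 5, 7]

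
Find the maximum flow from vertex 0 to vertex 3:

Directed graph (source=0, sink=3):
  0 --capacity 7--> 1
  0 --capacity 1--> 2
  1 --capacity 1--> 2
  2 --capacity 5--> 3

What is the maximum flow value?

Computing max flow:
  Flow on (0->1): 1/7
  Flow on (0->2): 1/1
  Flow on (1->2): 1/1
  Flow on (2->3): 2/5
Maximum flow = 2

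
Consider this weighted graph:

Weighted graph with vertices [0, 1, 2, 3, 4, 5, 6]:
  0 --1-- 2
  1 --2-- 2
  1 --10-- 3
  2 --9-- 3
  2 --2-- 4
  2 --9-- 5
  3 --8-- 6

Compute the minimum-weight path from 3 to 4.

Using Dijkstra's algorithm from vertex 3:
Shortest path: 3 -> 2 -> 4
Total weight: 9 + 2 = 11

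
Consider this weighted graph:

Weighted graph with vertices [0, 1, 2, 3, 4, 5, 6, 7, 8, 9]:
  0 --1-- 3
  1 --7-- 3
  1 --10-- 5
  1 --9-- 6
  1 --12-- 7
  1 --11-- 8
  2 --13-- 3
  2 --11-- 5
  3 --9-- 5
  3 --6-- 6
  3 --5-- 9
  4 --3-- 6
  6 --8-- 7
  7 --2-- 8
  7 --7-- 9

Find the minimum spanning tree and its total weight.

Applying Kruskal's algorithm (sort edges by weight, add if no cycle):
  Add (0,3) w=1
  Add (7,8) w=2
  Add (4,6) w=3
  Add (3,9) w=5
  Add (3,6) w=6
  Add (1,3) w=7
  Add (7,9) w=7
  Skip (6,7) w=8 (creates cycle)
  Skip (1,6) w=9 (creates cycle)
  Add (3,5) w=9
  Skip (1,5) w=10 (creates cycle)
  Skip (1,8) w=11 (creates cycle)
  Add (2,5) w=11
  Skip (1,7) w=12 (creates cycle)
  Skip (2,3) w=13 (creates cycle)
MST weight = 51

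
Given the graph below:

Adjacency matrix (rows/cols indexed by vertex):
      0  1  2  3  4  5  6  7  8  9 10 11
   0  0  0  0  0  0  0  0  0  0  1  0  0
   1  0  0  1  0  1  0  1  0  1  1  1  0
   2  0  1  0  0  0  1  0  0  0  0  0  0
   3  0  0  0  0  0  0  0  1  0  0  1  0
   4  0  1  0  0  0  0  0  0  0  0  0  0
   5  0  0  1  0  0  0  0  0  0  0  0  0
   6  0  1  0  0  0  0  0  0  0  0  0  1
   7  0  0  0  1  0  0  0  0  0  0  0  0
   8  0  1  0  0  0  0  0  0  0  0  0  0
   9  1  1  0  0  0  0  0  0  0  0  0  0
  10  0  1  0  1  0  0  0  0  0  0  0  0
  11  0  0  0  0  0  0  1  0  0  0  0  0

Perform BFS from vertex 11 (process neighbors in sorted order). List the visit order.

BFS from vertex 11 (neighbors processed in ascending order):
Visit order: 11, 6, 1, 2, 4, 8, 9, 10, 5, 0, 3, 7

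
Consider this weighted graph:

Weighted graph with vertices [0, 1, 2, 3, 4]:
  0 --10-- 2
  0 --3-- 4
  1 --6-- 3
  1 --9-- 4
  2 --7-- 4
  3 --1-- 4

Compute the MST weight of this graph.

Applying Kruskal's algorithm (sort edges by weight, add if no cycle):
  Add (3,4) w=1
  Add (0,4) w=3
  Add (1,3) w=6
  Add (2,4) w=7
  Skip (1,4) w=9 (creates cycle)
  Skip (0,2) w=10 (creates cycle)
MST weight = 17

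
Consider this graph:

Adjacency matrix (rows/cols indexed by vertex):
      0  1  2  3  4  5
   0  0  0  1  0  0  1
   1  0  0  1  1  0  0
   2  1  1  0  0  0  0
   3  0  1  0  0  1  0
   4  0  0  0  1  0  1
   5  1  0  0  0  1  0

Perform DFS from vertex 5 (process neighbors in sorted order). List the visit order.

DFS from vertex 5 (neighbors processed in ascending order):
Visit order: 5, 0, 2, 1, 3, 4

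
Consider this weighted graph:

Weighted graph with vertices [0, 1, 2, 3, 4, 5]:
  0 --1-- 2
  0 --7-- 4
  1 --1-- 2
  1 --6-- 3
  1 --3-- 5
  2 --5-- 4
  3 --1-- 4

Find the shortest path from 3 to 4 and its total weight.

Using Dijkstra's algorithm from vertex 3:
Shortest path: 3 -> 4
Total weight: 1 = 1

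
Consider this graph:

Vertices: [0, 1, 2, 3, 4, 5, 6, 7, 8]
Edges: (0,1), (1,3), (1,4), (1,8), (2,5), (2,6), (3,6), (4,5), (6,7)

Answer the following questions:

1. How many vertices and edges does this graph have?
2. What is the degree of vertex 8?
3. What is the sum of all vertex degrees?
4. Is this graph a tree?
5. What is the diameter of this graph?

Count: 9 vertices, 9 edges.
Vertex 8 has neighbors [1], degree = 1.
Handshaking lemma: 2 * 9 = 18.
A tree on 9 vertices has 8 edges. This graph has 9 edges (1 extra). Not a tree.
Diameter (longest shortest path) = 4.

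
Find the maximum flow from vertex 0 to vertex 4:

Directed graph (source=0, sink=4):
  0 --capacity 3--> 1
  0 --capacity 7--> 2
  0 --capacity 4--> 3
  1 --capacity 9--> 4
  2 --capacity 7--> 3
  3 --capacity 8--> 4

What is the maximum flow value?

Computing max flow:
  Flow on (0->1): 3/3
  Flow on (0->2): 4/7
  Flow on (0->3): 4/4
  Flow on (1->4): 3/9
  Flow on (2->3): 4/7
  Flow on (3->4): 8/8
Maximum flow = 11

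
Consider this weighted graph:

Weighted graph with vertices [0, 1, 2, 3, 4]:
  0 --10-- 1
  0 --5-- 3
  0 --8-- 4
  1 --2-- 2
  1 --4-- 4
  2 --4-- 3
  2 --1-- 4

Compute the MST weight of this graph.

Applying Kruskal's algorithm (sort edges by weight, add if no cycle):
  Add (2,4) w=1
  Add (1,2) w=2
  Skip (1,4) w=4 (creates cycle)
  Add (2,3) w=4
  Add (0,3) w=5
  Skip (0,4) w=8 (creates cycle)
  Skip (0,1) w=10 (creates cycle)
MST weight = 12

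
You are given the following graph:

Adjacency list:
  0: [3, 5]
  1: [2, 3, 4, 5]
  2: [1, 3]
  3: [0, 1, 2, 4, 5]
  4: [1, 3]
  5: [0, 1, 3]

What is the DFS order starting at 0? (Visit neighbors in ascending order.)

DFS from vertex 0 (neighbors processed in ascending order):
Visit order: 0, 3, 1, 2, 4, 5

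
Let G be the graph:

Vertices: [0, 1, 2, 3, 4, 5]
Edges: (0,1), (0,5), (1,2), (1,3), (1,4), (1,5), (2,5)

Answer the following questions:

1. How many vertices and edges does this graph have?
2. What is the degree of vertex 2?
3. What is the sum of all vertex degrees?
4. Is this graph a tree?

Count: 6 vertices, 7 edges.
Vertex 2 has neighbors [1, 5], degree = 2.
Handshaking lemma: 2 * 7 = 14.
A tree on 6 vertices has 5 edges. This graph has 7 edges (2 extra). Not a tree.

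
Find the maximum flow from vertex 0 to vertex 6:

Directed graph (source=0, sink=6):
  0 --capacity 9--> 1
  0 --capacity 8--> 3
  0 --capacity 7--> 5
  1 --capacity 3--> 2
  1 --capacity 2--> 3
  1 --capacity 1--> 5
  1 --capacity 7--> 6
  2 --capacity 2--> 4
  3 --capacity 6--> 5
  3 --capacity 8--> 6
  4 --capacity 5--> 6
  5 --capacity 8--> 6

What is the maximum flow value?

Computing max flow:
  Flow on (0->1): 9/9
  Flow on (0->3): 8/8
  Flow on (0->5): 7/7
  Flow on (1->2): 1/3
  Flow on (1->3): 1/2
  Flow on (1->6): 7/7
  Flow on (2->4): 1/2
  Flow on (3->5): 1/6
  Flow on (3->6): 8/8
  Flow on (4->6): 1/5
  Flow on (5->6): 8/8
Maximum flow = 24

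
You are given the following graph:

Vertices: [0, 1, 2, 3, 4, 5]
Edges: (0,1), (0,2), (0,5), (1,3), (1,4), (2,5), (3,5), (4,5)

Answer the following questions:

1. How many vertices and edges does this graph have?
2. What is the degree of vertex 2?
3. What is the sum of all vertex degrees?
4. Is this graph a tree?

Count: 6 vertices, 8 edges.
Vertex 2 has neighbors [0, 5], degree = 2.
Handshaking lemma: 2 * 8 = 16.
A tree on 6 vertices has 5 edges. This graph has 8 edges (3 extra). Not a tree.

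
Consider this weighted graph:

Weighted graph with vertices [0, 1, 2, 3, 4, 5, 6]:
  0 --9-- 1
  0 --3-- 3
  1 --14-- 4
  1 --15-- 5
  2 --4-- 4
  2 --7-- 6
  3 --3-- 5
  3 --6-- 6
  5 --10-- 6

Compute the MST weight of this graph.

Applying Kruskal's algorithm (sort edges by weight, add if no cycle):
  Add (0,3) w=3
  Add (3,5) w=3
  Add (2,4) w=4
  Add (3,6) w=6
  Add (2,6) w=7
  Add (0,1) w=9
  Skip (5,6) w=10 (creates cycle)
  Skip (1,4) w=14 (creates cycle)
  Skip (1,5) w=15 (creates cycle)
MST weight = 32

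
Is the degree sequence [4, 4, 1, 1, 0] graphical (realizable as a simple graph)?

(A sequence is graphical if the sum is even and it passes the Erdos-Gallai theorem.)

Sum of degrees = 10. Sum is even but fails Erdos-Gallai. The sequence is NOT graphical.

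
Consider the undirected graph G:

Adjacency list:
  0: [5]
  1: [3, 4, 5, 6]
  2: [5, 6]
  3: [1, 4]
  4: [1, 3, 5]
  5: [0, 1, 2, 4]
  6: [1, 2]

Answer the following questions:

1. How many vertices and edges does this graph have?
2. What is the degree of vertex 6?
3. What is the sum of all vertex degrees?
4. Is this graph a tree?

Count: 7 vertices, 9 edges.
Vertex 6 has neighbors [1, 2], degree = 2.
Handshaking lemma: 2 * 9 = 18.
A tree on 7 vertices has 6 edges. This graph has 9 edges (3 extra). Not a tree.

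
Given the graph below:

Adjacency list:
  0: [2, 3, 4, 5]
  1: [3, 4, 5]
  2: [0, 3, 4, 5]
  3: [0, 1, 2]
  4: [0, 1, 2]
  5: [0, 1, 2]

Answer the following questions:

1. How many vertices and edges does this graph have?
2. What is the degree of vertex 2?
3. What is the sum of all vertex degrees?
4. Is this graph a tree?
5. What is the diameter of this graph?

Count: 6 vertices, 10 edges.
Vertex 2 has neighbors [0, 3, 4, 5], degree = 4.
Handshaking lemma: 2 * 10 = 20.
A tree on 6 vertices has 5 edges. This graph has 10 edges (5 extra). Not a tree.
Diameter (longest shortest path) = 2.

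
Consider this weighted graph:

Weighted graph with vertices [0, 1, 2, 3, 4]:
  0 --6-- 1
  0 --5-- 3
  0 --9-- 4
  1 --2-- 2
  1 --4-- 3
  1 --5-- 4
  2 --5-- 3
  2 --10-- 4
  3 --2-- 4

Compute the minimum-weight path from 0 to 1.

Using Dijkstra's algorithm from vertex 0:
Shortest path: 0 -> 1
Total weight: 6 = 6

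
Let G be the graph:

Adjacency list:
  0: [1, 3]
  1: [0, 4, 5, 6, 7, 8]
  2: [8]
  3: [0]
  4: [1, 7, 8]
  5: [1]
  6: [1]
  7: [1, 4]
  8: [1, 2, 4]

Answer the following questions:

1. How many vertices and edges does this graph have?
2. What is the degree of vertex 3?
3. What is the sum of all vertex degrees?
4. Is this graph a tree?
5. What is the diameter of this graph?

Count: 9 vertices, 10 edges.
Vertex 3 has neighbors [0], degree = 1.
Handshaking lemma: 2 * 10 = 20.
A tree on 9 vertices has 8 edges. This graph has 10 edges (2 extra). Not a tree.
Diameter (longest shortest path) = 4.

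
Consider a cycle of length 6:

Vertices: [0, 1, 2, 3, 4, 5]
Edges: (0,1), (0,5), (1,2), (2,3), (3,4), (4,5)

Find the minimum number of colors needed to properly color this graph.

This is an even cycle (C_6). Even cycles are bipartite.
Chromatic number = 2.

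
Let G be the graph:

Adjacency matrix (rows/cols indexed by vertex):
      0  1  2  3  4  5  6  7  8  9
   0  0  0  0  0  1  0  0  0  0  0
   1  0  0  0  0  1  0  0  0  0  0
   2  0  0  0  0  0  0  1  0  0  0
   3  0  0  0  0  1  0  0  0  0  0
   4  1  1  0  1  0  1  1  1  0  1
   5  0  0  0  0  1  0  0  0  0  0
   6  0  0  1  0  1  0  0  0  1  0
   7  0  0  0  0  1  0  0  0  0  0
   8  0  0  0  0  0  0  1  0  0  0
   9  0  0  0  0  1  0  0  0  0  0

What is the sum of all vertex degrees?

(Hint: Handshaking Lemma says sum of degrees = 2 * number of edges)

Count edges: 9 edges.
By Handshaking Lemma: sum of degrees = 2 * 9 = 18.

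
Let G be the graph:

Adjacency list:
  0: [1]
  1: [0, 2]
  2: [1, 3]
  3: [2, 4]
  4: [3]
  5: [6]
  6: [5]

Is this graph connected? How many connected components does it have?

Checking connectivity: the graph has 2 connected component(s).
Components: [[0, 1, 2, 3, 4], [5, 6]]. The graph is NOT connected.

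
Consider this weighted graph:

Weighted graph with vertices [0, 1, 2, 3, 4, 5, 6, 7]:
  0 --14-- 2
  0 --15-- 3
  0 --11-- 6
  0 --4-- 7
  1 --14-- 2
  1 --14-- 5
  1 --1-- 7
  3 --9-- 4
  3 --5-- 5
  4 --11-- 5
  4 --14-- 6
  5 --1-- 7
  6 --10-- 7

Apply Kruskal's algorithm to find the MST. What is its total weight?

Applying Kruskal's algorithm (sort edges by weight, add if no cycle):
  Add (1,7) w=1
  Add (5,7) w=1
  Add (0,7) w=4
  Add (3,5) w=5
  Add (3,4) w=9
  Add (6,7) w=10
  Skip (0,6) w=11 (creates cycle)
  Skip (4,5) w=11 (creates cycle)
  Add (0,2) w=14
  Skip (1,5) w=14 (creates cycle)
  Skip (1,2) w=14 (creates cycle)
  Skip (4,6) w=14 (creates cycle)
  Skip (0,3) w=15 (creates cycle)
MST weight = 44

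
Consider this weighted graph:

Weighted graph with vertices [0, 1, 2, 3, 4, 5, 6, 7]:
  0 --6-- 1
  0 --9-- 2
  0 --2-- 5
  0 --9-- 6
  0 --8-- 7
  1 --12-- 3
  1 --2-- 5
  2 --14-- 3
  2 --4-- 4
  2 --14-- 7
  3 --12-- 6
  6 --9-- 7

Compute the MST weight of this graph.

Applying Kruskal's algorithm (sort edges by weight, add if no cycle):
  Add (0,5) w=2
  Add (1,5) w=2
  Add (2,4) w=4
  Skip (0,1) w=6 (creates cycle)
  Add (0,7) w=8
  Add (0,6) w=9
  Add (0,2) w=9
  Skip (6,7) w=9 (creates cycle)
  Add (1,3) w=12
  Skip (3,6) w=12 (creates cycle)
  Skip (2,3) w=14 (creates cycle)
  Skip (2,7) w=14 (creates cycle)
MST weight = 46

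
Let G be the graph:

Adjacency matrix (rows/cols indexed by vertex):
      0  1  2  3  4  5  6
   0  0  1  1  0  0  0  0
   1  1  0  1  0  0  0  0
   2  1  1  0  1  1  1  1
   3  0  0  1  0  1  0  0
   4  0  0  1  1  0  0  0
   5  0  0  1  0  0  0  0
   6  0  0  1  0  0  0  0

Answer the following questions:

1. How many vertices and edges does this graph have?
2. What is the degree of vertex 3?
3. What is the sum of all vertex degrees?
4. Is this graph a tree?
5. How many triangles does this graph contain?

Count: 7 vertices, 8 edges.
Vertex 3 has neighbors [2, 4], degree = 2.
Handshaking lemma: 2 * 8 = 16.
A tree on 7 vertices has 6 edges. This graph has 8 edges (2 extra). Not a tree.
Number of triangles = 2.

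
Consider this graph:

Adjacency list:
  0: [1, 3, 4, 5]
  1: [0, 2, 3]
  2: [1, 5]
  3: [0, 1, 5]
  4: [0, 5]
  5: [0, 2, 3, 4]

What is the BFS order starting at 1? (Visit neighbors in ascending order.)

BFS from vertex 1 (neighbors processed in ascending order):
Visit order: 1, 0, 2, 3, 4, 5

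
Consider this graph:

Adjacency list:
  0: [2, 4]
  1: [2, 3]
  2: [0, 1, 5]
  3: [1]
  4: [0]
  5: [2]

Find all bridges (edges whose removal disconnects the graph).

A bridge is an edge whose removal increases the number of connected components.
Bridges found: (0,2), (0,4), (1,2), (1,3), (2,5)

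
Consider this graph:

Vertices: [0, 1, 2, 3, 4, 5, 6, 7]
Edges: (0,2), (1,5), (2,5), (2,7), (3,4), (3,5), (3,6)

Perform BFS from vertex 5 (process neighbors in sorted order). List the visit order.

BFS from vertex 5 (neighbors processed in ascending order):
Visit order: 5, 1, 2, 3, 0, 7, 4, 6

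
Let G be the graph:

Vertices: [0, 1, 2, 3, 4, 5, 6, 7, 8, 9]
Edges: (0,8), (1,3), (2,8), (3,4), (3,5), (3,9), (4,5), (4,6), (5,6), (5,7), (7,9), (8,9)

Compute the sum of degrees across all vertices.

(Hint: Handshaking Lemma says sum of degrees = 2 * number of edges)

Count edges: 12 edges.
By Handshaking Lemma: sum of degrees = 2 * 12 = 24.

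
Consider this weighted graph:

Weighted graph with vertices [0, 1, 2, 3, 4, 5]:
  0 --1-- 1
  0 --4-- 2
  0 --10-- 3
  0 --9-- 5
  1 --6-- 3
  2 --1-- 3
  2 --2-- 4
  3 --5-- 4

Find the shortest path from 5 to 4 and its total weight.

Using Dijkstra's algorithm from vertex 5:
Shortest path: 5 -> 0 -> 2 -> 4
Total weight: 9 + 4 + 2 = 15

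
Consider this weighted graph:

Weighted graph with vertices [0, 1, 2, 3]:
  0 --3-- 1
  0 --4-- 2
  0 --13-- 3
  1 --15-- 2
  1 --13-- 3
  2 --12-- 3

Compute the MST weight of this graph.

Applying Kruskal's algorithm (sort edges by weight, add if no cycle):
  Add (0,1) w=3
  Add (0,2) w=4
  Add (2,3) w=12
  Skip (0,3) w=13 (creates cycle)
  Skip (1,3) w=13 (creates cycle)
  Skip (1,2) w=15 (creates cycle)
MST weight = 19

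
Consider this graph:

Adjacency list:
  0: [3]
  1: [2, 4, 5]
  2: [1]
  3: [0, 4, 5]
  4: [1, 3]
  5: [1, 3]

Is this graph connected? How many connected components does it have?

Checking connectivity: the graph has 1 connected component(s).
All vertices are reachable from each other. The graph IS connected.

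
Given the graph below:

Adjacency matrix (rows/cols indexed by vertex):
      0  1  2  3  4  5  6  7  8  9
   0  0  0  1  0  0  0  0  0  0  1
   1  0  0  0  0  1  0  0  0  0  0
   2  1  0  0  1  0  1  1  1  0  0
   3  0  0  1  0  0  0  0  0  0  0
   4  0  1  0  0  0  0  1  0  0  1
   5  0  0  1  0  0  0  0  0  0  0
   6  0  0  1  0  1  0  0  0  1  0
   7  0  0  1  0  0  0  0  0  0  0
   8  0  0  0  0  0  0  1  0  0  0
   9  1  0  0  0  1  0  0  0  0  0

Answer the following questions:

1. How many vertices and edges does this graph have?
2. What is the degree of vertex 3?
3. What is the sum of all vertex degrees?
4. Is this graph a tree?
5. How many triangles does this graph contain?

Count: 10 vertices, 10 edges.
Vertex 3 has neighbors [2], degree = 1.
Handshaking lemma: 2 * 10 = 20.
A tree on 10 vertices has 9 edges. This graph has 10 edges (1 extra). Not a tree.
Number of triangles = 0.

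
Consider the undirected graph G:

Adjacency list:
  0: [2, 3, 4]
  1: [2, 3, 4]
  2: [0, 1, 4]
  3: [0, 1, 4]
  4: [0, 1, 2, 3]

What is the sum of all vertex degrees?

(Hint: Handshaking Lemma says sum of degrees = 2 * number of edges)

Count edges: 8 edges.
By Handshaking Lemma: sum of degrees = 2 * 8 = 16.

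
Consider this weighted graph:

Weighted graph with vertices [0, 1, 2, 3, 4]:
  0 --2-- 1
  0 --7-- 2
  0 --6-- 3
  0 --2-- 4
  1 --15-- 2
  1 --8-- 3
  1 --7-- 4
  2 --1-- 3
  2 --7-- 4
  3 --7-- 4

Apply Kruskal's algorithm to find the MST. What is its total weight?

Applying Kruskal's algorithm (sort edges by weight, add if no cycle):
  Add (2,3) w=1
  Add (0,1) w=2
  Add (0,4) w=2
  Add (0,3) w=6
  Skip (0,2) w=7 (creates cycle)
  Skip (1,4) w=7 (creates cycle)
  Skip (2,4) w=7 (creates cycle)
  Skip (3,4) w=7 (creates cycle)
  Skip (1,3) w=8 (creates cycle)
  Skip (1,2) w=15 (creates cycle)
MST weight = 11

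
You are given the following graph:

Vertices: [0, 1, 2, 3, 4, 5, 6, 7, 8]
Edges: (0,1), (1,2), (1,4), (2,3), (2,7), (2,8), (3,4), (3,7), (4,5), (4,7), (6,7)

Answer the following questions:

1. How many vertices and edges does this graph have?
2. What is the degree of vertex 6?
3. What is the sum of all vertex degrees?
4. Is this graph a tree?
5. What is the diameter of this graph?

Count: 9 vertices, 11 edges.
Vertex 6 has neighbors [7], degree = 1.
Handshaking lemma: 2 * 11 = 22.
A tree on 9 vertices has 8 edges. This graph has 11 edges (3 extra). Not a tree.
Diameter (longest shortest path) = 4.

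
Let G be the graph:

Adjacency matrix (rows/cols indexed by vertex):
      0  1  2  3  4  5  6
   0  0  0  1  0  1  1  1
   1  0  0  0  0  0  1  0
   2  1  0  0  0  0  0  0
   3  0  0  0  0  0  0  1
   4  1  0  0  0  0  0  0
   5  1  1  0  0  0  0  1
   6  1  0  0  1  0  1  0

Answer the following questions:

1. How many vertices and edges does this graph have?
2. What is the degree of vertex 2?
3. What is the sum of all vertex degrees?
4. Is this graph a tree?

Count: 7 vertices, 7 edges.
Vertex 2 has neighbors [0], degree = 1.
Handshaking lemma: 2 * 7 = 14.
A tree on 7 vertices has 6 edges. This graph has 7 edges (1 extra). Not a tree.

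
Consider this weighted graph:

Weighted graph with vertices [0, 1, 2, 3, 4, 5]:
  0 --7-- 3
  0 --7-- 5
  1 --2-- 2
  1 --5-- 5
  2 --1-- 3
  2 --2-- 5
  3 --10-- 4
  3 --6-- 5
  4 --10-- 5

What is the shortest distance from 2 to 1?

Using Dijkstra's algorithm from vertex 2:
Shortest path: 2 -> 1
Total weight: 2 = 2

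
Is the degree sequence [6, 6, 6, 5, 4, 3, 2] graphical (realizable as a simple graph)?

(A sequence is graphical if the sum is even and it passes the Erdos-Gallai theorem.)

Sum of degrees = 32. Sum is even but fails Erdos-Gallai. The sequence is NOT graphical.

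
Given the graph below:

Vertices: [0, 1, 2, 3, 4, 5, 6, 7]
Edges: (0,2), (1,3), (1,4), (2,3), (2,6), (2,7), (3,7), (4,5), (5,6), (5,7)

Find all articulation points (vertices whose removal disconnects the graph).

An articulation point is a vertex whose removal disconnects the graph.
Articulation points: [2]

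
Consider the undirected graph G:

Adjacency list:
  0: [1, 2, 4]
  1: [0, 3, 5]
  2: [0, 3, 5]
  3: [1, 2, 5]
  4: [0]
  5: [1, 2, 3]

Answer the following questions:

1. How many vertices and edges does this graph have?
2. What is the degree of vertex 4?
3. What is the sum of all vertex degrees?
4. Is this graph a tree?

Count: 6 vertices, 8 edges.
Vertex 4 has neighbors [0], degree = 1.
Handshaking lemma: 2 * 8 = 16.
A tree on 6 vertices has 5 edges. This graph has 8 edges (3 extra). Not a tree.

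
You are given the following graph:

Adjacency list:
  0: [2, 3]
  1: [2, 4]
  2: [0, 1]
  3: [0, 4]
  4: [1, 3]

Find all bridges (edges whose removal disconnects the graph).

No bridges found. The graph is 2-edge-connected (no single edge removal disconnects it).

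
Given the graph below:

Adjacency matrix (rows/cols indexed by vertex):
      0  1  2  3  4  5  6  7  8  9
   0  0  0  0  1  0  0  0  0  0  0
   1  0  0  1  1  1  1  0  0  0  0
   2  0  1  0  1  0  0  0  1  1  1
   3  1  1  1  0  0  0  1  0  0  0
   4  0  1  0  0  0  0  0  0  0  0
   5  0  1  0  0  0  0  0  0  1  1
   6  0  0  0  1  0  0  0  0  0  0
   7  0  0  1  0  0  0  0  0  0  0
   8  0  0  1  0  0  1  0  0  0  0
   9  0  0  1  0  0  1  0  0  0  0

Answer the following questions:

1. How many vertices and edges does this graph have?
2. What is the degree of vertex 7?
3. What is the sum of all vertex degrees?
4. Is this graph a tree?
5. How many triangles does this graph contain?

Count: 10 vertices, 12 edges.
Vertex 7 has neighbors [2], degree = 1.
Handshaking lemma: 2 * 12 = 24.
A tree on 10 vertices has 9 edges. This graph has 12 edges (3 extra). Not a tree.
Number of triangles = 1.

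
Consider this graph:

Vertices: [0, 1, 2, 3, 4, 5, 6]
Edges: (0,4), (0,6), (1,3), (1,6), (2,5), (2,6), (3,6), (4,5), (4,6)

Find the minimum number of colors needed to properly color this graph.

The graph has a maximum clique of size 3 (lower bound on chromatic number).
A valid 3-coloring: {0: 2, 1: 1, 2: 1, 3: 2, 4: 1, 5: 0, 6: 0}.
Chromatic number = 3.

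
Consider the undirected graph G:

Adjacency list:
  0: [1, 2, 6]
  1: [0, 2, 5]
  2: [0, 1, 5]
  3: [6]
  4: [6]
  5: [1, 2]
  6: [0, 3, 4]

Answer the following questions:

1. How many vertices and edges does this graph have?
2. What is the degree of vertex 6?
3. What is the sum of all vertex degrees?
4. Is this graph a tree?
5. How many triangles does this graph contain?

Count: 7 vertices, 8 edges.
Vertex 6 has neighbors [0, 3, 4], degree = 3.
Handshaking lemma: 2 * 8 = 16.
A tree on 7 vertices has 6 edges. This graph has 8 edges (2 extra). Not a tree.
Number of triangles = 2.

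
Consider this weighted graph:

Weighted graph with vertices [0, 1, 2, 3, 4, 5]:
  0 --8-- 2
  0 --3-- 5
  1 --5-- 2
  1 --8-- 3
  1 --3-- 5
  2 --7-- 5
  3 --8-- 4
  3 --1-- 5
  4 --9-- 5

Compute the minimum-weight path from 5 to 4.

Using Dijkstra's algorithm from vertex 5:
Shortest path: 5 -> 4
Total weight: 9 = 9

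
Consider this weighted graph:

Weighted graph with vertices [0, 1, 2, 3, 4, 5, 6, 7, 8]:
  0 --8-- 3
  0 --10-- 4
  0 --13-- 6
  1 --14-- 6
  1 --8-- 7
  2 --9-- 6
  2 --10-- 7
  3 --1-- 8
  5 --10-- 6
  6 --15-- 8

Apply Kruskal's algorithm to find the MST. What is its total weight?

Applying Kruskal's algorithm (sort edges by weight, add if no cycle):
  Add (3,8) w=1
  Add (0,3) w=8
  Add (1,7) w=8
  Add (2,6) w=9
  Add (0,4) w=10
  Add (2,7) w=10
  Add (5,6) w=10
  Add (0,6) w=13
  Skip (1,6) w=14 (creates cycle)
  Skip (6,8) w=15 (creates cycle)
MST weight = 69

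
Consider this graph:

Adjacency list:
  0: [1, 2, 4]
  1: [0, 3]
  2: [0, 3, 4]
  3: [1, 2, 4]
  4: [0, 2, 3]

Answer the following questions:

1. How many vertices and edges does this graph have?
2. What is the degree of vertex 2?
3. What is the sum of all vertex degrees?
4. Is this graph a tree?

Count: 5 vertices, 7 edges.
Vertex 2 has neighbors [0, 3, 4], degree = 3.
Handshaking lemma: 2 * 7 = 14.
A tree on 5 vertices has 4 edges. This graph has 7 edges (3 extra). Not a tree.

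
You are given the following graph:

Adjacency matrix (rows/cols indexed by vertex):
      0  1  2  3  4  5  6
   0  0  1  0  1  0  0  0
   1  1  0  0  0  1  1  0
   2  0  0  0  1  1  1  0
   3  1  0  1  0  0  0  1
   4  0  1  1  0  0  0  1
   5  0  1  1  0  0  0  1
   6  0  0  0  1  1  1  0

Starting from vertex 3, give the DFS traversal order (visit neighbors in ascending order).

DFS from vertex 3 (neighbors processed in ascending order):
Visit order: 3, 0, 1, 4, 2, 5, 6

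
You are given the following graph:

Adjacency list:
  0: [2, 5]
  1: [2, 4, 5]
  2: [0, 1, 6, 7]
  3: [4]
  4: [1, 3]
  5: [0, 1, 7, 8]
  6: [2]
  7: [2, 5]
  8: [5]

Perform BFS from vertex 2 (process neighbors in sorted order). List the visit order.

BFS from vertex 2 (neighbors processed in ascending order):
Visit order: 2, 0, 1, 6, 7, 5, 4, 8, 3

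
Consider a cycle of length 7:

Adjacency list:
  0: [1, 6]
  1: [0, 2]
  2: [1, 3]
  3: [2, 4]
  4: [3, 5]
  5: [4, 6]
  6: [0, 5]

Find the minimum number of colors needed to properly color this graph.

This is an odd cycle (C_7). Odd cycles are not bipartite (any 2-coloring forces two adjacent vertices to match), and 3 colors suffice.
Chromatic number = 3.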